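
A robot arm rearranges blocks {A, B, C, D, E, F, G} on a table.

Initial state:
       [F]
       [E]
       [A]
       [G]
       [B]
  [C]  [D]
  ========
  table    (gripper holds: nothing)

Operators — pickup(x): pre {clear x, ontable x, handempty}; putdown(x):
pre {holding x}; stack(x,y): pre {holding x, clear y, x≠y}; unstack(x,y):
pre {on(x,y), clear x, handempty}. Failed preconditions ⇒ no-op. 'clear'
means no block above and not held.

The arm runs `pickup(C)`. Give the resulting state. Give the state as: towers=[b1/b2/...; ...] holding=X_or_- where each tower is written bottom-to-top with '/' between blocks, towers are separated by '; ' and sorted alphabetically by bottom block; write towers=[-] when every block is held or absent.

towers=[D/B/G/A/E/F] holding=C

before: towers=[C; D/B/G/A/E/F] holding=-
pre[pickup(C)]: clear(C) ok, ontable(C) ok, handempty ok
all met → apply pickup(C)
after:  towers=[D/B/G/A/E/F] holding=C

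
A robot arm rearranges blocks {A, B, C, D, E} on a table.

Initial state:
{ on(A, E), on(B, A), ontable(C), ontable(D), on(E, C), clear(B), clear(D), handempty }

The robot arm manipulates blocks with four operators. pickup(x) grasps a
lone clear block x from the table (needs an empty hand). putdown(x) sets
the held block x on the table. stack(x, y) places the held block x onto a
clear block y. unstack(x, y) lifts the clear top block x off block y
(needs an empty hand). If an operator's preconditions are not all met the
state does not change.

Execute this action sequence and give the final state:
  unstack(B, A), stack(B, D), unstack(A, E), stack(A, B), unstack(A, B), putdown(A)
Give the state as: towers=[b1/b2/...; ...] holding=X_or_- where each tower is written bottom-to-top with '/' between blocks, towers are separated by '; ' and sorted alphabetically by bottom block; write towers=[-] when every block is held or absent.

towers=[A; C/E; D/B] holding=-

step 1 (unstack(B, A)): towers=[C/E/A; D] holding=B
step 2 (stack(B, D)): towers=[C/E/A; D/B] holding=-
step 3 (unstack(A, E)): towers=[C/E; D/B] holding=A
step 4 (stack(A, B)): towers=[C/E; D/B/A] holding=-
step 5 (unstack(A, B)): towers=[C/E; D/B] holding=A
step 6 (putdown(A)): towers=[A; C/E; D/B] holding=-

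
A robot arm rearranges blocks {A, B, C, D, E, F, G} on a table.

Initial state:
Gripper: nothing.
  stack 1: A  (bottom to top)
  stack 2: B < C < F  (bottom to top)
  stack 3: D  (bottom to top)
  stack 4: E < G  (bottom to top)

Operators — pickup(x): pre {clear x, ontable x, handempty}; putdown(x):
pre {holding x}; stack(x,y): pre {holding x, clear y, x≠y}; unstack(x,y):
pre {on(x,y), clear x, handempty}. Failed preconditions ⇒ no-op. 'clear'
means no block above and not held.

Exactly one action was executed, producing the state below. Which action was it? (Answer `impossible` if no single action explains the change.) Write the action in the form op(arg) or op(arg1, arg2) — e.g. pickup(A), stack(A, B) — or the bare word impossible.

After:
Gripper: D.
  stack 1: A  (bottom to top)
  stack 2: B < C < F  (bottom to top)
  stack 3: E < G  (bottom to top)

pickup(D)

target: towers=[A; B/C/F; E/G] holding=D
     unstack(F, C) → towers=[A; B/C; D; E/G] holding=F
     unstack(G, E) → towers=[A; B/C/F; D; E] holding=G
         pickup(D) → towers=[A; B/C/F; E/G] holding=D  ← match
         pickup(A) → towers=[B/C/F; D; E/G] holding=A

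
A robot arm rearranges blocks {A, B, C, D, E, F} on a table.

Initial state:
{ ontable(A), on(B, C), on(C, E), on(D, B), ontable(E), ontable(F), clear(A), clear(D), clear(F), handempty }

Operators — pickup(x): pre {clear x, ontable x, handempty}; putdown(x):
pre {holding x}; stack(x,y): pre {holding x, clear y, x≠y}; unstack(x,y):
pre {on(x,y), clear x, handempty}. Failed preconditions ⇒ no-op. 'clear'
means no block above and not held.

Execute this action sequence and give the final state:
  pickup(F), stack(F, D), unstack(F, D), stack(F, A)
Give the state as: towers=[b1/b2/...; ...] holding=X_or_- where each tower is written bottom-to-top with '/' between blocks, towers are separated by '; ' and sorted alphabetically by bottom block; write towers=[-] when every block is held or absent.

towers=[A/F; E/C/B/D] holding=-

step 1 (pickup(F)): towers=[A; E/C/B/D] holding=F
step 2 (stack(F, D)): towers=[A; E/C/B/D/F] holding=-
step 3 (unstack(F, D)): towers=[A; E/C/B/D] holding=F
step 4 (stack(F, A)): towers=[A/F; E/C/B/D] holding=-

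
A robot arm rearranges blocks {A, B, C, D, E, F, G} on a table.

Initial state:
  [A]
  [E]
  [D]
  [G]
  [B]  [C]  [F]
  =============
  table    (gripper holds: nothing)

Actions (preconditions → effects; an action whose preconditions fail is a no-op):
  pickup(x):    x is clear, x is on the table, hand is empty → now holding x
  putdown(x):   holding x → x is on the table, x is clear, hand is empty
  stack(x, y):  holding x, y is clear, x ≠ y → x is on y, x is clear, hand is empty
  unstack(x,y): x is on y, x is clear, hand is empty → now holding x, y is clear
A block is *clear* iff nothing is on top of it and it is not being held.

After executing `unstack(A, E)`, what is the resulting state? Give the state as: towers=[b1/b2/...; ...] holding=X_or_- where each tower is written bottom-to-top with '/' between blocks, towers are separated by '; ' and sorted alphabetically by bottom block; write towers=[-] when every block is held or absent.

before: towers=[B/G/D/E/A; C; F] holding=-
pre[unstack(A, E)]: on(A,E) ✓, clear(A) ✓, handempty ✓
all met → apply unstack(A, E)
after:  towers=[B/G/D/E; C; F] holding=A

towers=[B/G/D/E; C; F] holding=A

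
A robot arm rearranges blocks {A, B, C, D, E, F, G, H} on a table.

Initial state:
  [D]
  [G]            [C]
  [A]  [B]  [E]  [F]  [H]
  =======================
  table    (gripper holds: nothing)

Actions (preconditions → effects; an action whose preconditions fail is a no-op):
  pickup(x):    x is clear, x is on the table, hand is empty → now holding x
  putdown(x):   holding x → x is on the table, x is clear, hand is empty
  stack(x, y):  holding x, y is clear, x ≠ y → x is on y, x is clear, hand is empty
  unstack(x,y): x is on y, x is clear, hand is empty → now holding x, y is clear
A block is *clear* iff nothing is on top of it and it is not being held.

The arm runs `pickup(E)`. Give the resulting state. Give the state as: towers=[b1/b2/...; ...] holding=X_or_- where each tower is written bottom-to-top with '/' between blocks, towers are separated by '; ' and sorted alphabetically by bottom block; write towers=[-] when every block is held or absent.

before: towers=[A/G/D; B; E; F/C; H] holding=-
pre[pickup(E)]: clear(E) ok, ontable(E) ok, handempty ok
all met → apply pickup(E)
after:  towers=[A/G/D; B; F/C; H] holding=E

towers=[A/G/D; B; F/C; H] holding=E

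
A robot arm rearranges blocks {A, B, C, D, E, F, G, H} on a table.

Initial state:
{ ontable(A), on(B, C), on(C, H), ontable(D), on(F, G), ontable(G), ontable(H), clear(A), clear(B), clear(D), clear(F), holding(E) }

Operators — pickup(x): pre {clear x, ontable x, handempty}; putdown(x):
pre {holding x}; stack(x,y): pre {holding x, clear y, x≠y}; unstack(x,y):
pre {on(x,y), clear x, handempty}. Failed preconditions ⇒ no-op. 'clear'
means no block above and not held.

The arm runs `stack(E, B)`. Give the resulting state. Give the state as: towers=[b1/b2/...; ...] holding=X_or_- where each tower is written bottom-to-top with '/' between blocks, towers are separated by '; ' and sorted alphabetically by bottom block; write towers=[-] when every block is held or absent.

before: towers=[A; D; G/F; H/C/B] holding=E
pre[stack(E, B)]: holding(E) ok, clear(B) ok, E≠B ok
all met → apply stack(E, B)
after:  towers=[A; D; G/F; H/C/B/E] holding=-

towers=[A; D; G/F; H/C/B/E] holding=-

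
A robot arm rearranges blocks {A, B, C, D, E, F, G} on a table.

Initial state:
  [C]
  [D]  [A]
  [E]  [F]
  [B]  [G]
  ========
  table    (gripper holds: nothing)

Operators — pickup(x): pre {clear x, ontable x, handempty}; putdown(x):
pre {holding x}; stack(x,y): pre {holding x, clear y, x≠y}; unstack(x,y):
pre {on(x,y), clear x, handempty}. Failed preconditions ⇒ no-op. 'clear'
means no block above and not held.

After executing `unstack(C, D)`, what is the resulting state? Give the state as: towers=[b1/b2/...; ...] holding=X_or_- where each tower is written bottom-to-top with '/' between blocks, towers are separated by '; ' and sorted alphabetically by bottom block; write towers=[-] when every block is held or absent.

before: towers=[B/E/D/C; G/F/A] holding=-
pre[unstack(C, D)]: on(C,D) ✓, clear(C) ✓, handempty ✓
all met → apply unstack(C, D)
after:  towers=[B/E/D; G/F/A] holding=C

towers=[B/E/D; G/F/A] holding=C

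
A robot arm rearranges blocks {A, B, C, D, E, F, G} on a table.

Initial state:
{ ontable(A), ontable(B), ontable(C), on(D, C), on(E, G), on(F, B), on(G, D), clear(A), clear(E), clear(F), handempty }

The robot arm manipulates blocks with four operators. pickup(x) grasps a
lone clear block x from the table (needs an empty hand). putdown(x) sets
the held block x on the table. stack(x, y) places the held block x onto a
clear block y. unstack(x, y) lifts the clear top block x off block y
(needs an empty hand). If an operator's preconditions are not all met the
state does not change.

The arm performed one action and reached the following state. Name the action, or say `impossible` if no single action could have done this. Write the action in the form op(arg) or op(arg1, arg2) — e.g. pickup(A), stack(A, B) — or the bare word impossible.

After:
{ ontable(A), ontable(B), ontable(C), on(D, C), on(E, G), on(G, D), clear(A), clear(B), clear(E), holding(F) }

target: towers=[A; B; C/D/G/E] holding=F
     unstack(F, B) → towers=[A; B; C/D/G/E] holding=F  ← match
         pickup(A) → towers=[B/F; C/D/G/E] holding=A
     unstack(E, G) → towers=[A; B/F; C/D/G] holding=E

unstack(F, B)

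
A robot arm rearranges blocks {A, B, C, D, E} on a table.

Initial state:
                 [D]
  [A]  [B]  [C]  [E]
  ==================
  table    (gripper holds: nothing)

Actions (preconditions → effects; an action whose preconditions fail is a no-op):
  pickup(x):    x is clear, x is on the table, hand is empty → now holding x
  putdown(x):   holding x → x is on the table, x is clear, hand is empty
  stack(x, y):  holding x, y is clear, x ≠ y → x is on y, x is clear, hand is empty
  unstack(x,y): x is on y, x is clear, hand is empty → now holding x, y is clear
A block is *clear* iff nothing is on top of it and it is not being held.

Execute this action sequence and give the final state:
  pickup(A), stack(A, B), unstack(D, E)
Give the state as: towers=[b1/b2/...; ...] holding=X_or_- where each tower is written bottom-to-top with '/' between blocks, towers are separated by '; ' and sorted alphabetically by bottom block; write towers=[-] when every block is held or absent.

towers=[B/A; C; E] holding=D

step 1 (pickup(A)): towers=[B; C; E/D] holding=A
step 2 (stack(A, B)): towers=[B/A; C; E/D] holding=-
step 3 (unstack(D, E)): towers=[B/A; C; E] holding=D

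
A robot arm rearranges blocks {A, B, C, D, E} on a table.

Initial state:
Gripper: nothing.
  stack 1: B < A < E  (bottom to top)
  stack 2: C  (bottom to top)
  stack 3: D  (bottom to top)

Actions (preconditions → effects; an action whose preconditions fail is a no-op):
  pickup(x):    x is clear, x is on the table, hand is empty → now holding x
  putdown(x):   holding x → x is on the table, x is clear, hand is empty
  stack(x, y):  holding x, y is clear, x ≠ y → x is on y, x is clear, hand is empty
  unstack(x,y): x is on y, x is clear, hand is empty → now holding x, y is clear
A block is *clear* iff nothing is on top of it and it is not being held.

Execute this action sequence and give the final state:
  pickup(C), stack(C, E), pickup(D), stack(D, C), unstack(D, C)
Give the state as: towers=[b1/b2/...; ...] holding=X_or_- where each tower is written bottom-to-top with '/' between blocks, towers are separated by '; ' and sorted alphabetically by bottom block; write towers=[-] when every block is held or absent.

towers=[B/A/E/C] holding=D

step 1 (pickup(C)): towers=[B/A/E; D] holding=C
step 2 (stack(C, E)): towers=[B/A/E/C; D] holding=-
step 3 (pickup(D)): towers=[B/A/E/C] holding=D
step 4 (stack(D, C)): towers=[B/A/E/C/D] holding=-
step 5 (unstack(D, C)): towers=[B/A/E/C] holding=D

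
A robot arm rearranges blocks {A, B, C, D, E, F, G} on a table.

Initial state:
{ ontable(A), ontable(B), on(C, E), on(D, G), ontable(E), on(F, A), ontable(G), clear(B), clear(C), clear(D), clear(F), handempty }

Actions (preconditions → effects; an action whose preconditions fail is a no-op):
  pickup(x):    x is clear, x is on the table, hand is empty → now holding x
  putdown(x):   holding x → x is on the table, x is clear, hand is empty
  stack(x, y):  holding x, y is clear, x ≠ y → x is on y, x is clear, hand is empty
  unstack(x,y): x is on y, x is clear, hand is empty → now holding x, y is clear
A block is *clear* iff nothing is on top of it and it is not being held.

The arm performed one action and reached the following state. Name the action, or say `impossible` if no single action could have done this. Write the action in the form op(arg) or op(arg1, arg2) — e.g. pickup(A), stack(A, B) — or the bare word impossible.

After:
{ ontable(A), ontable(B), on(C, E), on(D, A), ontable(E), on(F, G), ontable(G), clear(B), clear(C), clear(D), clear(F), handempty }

target: towers=[A/D; B; E/C; G/F] holding=-
         pickup(B) → towers=[A/F; E/C; G/D] holding=B
     unstack(F, A) → towers=[A; B; E/C; G/D] holding=F
     unstack(D, G) → towers=[A/F; B; E/C; G] holding=D
     unstack(C, E) → towers=[A/F; B; E; G/D] holding=C
none of the 4 applicable actions match → impossible

impossible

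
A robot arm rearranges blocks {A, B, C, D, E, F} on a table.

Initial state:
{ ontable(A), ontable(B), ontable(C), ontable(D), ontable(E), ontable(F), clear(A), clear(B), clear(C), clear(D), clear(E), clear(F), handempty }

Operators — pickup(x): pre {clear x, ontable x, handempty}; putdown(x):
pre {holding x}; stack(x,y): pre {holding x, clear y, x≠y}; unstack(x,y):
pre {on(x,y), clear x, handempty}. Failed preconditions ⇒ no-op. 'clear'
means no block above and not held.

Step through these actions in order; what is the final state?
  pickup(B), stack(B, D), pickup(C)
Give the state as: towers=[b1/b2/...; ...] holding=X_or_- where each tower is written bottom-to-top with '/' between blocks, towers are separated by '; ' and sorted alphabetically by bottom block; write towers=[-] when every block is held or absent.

step 1 (pickup(B)): towers=[A; C; D; E; F] holding=B
step 2 (stack(B, D)): towers=[A; C; D/B; E; F] holding=-
step 3 (pickup(C)): towers=[A; D/B; E; F] holding=C

towers=[A; D/B; E; F] holding=C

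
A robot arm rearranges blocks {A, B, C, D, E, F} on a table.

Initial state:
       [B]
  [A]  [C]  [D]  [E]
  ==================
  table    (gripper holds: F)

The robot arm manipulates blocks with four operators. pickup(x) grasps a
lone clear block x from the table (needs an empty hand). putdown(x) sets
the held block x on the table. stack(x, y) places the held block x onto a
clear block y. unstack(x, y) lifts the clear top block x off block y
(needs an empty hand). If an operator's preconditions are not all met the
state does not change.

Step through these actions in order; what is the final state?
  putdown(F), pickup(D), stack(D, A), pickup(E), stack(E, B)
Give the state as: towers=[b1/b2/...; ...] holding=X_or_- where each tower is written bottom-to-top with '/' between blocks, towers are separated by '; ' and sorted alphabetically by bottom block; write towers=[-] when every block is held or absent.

towers=[A/D; C/B/E; F] holding=-

step 1 (putdown(F)): towers=[A; C/B; D; E; F] holding=-
step 2 (pickup(D)): towers=[A; C/B; E; F] holding=D
step 3 (stack(D, A)): towers=[A/D; C/B; E; F] holding=-
step 4 (pickup(E)): towers=[A/D; C/B; F] holding=E
step 5 (stack(E, B)): towers=[A/D; C/B/E; F] holding=-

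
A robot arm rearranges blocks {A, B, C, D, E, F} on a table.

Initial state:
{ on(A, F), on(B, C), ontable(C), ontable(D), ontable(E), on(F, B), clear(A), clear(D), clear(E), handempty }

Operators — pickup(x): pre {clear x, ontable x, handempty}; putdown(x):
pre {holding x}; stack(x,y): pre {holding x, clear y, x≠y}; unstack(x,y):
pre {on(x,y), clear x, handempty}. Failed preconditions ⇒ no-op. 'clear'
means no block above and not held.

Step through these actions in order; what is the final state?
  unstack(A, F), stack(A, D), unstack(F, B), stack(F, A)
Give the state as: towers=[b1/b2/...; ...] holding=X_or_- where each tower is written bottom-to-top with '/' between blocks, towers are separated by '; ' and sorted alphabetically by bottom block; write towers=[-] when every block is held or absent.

step 1 (unstack(A, F)): towers=[C/B/F; D; E] holding=A
step 2 (stack(A, D)): towers=[C/B/F; D/A; E] holding=-
step 3 (unstack(F, B)): towers=[C/B; D/A; E] holding=F
step 4 (stack(F, A)): towers=[C/B; D/A/F; E] holding=-

towers=[C/B; D/A/F; E] holding=-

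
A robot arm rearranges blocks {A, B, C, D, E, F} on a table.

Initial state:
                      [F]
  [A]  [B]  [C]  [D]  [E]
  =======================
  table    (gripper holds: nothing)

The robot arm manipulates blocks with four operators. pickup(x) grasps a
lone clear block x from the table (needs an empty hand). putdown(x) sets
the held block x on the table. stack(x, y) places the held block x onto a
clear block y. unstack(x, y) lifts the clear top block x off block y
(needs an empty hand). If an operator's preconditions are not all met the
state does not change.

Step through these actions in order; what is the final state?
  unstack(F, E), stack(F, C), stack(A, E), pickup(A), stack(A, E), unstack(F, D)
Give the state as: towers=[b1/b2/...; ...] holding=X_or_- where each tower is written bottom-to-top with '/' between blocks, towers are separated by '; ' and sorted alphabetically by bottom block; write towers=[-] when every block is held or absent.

towers=[B; C/F; D; E/A] holding=-

step 1 (unstack(F, E)): towers=[A; B; C; D; E] holding=F
step 2 (stack(F, C)): towers=[A; B; C/F; D; E] holding=-
step 3 (stack(A, E)) [no-op]: towers=[A; B; C/F; D; E] holding=-
step 4 (pickup(A)): towers=[B; C/F; D; E] holding=A
step 5 (stack(A, E)): towers=[B; C/F; D; E/A] holding=-
step 6 (unstack(F, D)) [no-op]: towers=[B; C/F; D; E/A] holding=-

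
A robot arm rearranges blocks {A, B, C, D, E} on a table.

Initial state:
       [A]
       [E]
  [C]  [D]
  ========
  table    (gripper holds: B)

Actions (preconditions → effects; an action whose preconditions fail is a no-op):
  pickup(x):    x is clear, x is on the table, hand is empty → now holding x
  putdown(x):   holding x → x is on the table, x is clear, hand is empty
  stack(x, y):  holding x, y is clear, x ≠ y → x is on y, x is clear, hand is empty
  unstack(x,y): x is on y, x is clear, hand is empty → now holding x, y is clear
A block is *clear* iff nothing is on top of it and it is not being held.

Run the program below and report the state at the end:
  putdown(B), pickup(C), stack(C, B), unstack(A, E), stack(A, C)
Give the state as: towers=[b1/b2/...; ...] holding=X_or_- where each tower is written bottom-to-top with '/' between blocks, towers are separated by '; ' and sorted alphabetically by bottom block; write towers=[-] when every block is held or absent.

step 1 (putdown(B)): towers=[B; C; D/E/A] holding=-
step 2 (pickup(C)): towers=[B; D/E/A] holding=C
step 3 (stack(C, B)): towers=[B/C; D/E/A] holding=-
step 4 (unstack(A, E)): towers=[B/C; D/E] holding=A
step 5 (stack(A, C)): towers=[B/C/A; D/E] holding=-

towers=[B/C/A; D/E] holding=-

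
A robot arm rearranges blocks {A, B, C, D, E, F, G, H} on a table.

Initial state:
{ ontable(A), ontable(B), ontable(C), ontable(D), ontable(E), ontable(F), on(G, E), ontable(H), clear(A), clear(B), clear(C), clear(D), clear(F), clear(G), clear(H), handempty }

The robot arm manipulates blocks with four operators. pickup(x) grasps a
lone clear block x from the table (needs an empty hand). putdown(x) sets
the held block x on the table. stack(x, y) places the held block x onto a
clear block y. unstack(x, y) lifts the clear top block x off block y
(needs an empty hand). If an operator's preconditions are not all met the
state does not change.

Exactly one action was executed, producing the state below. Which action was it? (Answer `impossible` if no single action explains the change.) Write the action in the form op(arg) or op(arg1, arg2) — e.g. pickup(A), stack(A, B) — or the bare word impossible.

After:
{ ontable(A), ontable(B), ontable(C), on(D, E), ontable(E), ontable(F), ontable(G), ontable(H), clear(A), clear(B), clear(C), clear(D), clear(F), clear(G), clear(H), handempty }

impossible

target: towers=[A; B; C; E/D; F; G; H] holding=-
     unstack(G, E) → towers=[A; B; C; D; E; F; H] holding=G
         pickup(A) → towers=[B; C; D; E/G; F; H] holding=A
         pickup(H) → towers=[A; B; C; D; E/G; F] holding=H
         pickup(B) → towers=[A; C; D; E/G; F; H] holding=B
         pickup(F) → towers=[A; B; C; D; E/G; H] holding=F
         pickup(D) → towers=[A; B; C; E/G; F; H] holding=D
         pickup(C) → towers=[A; B; D; E/G; F; H] holding=C
none of the 7 applicable actions match → impossible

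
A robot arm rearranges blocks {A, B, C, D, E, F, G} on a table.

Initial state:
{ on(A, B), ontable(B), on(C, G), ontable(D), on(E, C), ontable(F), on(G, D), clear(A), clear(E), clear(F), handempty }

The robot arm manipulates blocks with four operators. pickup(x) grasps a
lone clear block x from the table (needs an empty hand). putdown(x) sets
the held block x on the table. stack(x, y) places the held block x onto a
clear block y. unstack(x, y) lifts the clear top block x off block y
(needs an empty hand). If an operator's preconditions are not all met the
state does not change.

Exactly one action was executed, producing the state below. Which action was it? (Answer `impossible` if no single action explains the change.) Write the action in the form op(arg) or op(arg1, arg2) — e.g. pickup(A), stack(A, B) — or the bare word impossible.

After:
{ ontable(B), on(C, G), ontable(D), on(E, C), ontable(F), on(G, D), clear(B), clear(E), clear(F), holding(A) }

target: towers=[B; D/G/C/E; F] holding=A
         pickup(F) → towers=[B/A; D/G/C/E] holding=F
     unstack(A, B) → towers=[B; D/G/C/E; F] holding=A  ← match
     unstack(E, C) → towers=[B/A; D/G/C; F] holding=E

unstack(A, B)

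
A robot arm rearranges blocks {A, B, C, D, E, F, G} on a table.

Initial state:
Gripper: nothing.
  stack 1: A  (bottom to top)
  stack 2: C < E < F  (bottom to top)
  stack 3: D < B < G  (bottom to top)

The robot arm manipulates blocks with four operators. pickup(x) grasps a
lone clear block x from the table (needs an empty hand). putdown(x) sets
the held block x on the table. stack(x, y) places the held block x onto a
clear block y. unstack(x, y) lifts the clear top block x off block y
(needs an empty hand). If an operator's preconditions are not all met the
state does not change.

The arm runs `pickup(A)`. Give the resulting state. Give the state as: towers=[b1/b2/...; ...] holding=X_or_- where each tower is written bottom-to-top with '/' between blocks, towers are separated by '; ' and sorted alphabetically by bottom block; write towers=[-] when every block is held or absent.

towers=[C/E/F; D/B/G] holding=A

before: towers=[A; C/E/F; D/B/G] holding=-
pre[pickup(A)]: clear(A) yes, ontable(A) yes, handempty yes
all met → apply pickup(A)
after:  towers=[C/E/F; D/B/G] holding=A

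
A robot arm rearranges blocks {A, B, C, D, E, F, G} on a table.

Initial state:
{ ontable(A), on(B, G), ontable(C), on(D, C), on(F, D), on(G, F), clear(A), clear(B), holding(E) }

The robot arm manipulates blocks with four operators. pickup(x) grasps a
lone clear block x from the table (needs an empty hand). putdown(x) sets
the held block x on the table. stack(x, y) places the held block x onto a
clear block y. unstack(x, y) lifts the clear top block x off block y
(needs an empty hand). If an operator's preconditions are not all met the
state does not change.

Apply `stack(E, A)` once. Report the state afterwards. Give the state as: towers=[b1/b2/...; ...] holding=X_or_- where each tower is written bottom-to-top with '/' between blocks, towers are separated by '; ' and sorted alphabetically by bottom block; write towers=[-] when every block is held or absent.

towers=[A/E; C/D/F/G/B] holding=-

before: towers=[A; C/D/F/G/B] holding=E
pre[stack(E, A)]: holding(E) ok, clear(A) ok, E≠A ok
all met → apply stack(E, A)
after:  towers=[A/E; C/D/F/G/B] holding=-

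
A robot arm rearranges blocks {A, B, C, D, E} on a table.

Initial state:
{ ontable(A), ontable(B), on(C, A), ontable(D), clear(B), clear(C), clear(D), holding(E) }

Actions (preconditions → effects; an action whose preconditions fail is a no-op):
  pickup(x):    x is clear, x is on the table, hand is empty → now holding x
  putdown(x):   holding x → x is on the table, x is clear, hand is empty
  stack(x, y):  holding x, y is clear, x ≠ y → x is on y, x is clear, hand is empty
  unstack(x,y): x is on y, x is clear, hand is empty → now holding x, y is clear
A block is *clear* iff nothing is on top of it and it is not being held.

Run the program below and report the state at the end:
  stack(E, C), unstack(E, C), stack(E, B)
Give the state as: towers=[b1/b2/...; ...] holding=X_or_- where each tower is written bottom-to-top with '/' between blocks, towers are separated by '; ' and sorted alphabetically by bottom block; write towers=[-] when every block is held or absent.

step 1 (stack(E, C)): towers=[A/C/E; B; D] holding=-
step 2 (unstack(E, C)): towers=[A/C; B; D] holding=E
step 3 (stack(E, B)): towers=[A/C; B/E; D] holding=-

towers=[A/C; B/E; D] holding=-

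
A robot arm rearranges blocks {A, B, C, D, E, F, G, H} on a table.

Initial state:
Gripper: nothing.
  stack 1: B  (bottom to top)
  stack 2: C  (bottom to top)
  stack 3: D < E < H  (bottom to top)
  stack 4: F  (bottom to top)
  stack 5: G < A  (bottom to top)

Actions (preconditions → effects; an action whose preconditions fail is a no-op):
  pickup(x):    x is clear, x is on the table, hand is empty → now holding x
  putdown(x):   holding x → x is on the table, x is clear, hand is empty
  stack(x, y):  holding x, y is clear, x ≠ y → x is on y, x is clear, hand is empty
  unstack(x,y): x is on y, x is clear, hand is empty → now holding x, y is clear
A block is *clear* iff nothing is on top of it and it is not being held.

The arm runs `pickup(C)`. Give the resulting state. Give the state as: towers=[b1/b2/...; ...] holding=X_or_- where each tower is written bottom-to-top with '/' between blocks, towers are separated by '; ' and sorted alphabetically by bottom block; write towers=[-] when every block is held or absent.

towers=[B; D/E/H; F; G/A] holding=C

before: towers=[B; C; D/E/H; F; G/A] holding=-
pre[pickup(C)]: clear(C) ✓, ontable(C) ✓, handempty ✓
all met → apply pickup(C)
after:  towers=[B; D/E/H; F; G/A] holding=C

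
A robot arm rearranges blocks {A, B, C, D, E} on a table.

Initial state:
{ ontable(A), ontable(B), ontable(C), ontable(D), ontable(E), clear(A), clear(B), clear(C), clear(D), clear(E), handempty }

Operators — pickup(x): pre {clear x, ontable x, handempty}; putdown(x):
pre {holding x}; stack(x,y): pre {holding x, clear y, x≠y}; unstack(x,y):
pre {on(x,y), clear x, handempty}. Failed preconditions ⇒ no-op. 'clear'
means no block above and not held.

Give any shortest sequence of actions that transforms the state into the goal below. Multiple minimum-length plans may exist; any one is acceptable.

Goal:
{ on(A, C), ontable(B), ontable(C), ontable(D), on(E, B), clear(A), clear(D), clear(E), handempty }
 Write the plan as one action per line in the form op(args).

pickup(A)
stack(A, C)
pickup(E)
stack(E, B)

step 1 (pickup(A)): towers=[B; C; D; E] holding=A
step 2 (stack(A, C)): towers=[B; C/A; D; E] holding=-
step 3 (pickup(E)): towers=[B; C/A; D] holding=E
step 4 (stack(E, B)): towers=[B/E; C/A; D] holding=-
goal check: towers=[B/E; C/A; D] holding=- — reached (length 4, optimal by BFS)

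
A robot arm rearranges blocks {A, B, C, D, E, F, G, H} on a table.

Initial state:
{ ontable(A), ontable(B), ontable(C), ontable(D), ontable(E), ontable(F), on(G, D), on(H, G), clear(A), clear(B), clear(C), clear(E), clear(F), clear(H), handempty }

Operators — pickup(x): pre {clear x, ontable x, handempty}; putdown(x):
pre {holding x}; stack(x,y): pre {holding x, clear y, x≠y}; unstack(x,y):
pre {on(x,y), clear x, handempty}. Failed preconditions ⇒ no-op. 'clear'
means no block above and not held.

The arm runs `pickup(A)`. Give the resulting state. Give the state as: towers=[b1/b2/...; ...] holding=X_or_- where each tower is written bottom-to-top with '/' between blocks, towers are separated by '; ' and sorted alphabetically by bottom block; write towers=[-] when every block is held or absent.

before: towers=[A; B; C; D/G/H; E; F] holding=-
pre[pickup(A)]: clear(A) ✓, ontable(A) ✓, handempty ✓
all met → apply pickup(A)
after:  towers=[B; C; D/G/H; E; F] holding=A

towers=[B; C; D/G/H; E; F] holding=A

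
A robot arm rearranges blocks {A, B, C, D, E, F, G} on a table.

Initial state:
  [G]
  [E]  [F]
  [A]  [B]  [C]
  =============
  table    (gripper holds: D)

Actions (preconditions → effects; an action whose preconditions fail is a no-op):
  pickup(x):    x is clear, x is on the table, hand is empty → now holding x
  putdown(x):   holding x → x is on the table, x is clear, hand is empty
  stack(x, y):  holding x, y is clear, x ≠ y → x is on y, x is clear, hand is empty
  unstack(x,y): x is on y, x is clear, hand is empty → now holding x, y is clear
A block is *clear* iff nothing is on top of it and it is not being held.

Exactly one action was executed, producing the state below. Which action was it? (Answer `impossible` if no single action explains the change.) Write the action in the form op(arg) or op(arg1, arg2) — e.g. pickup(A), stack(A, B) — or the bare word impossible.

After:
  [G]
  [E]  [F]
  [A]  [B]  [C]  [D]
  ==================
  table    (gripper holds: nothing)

putdown(D)

target: towers=[A/E/G; B/F; C; D] holding=-
        putdown(D) → towers=[A/E/G; B/F; C; D] holding=-  ← match
       stack(D, F) → towers=[A/E/G; B/F/D; C] holding=-
       stack(D, G) → towers=[A/E/G/D; B/F; C] holding=-
       stack(D, C) → towers=[A/E/G; B/F; C/D] holding=-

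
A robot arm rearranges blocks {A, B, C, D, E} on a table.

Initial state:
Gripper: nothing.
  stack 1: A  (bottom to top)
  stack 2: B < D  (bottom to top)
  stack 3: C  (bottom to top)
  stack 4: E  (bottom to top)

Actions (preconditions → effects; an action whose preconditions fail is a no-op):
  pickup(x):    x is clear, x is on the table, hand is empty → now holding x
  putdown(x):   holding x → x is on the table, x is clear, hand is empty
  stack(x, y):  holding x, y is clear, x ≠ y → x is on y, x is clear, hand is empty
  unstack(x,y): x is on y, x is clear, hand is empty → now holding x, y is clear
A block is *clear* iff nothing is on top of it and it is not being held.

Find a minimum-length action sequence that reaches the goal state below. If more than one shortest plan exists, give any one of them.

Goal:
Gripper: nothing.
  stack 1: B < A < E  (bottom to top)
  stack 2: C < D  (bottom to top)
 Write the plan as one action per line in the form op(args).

step 1 (unstack(D, B)): towers=[A; B; C; E] holding=D
step 2 (stack(D, C)): towers=[A; B; C/D; E] holding=-
step 3 (pickup(A)): towers=[B; C/D; E] holding=A
step 4 (stack(A, B)): towers=[B/A; C/D; E] holding=-
step 5 (pickup(E)): towers=[B/A; C/D] holding=E
step 6 (stack(E, A)): towers=[B/A/E; C/D] holding=-
goal check: towers=[B/A/E; C/D] holding=- — reached (length 6, optimal by BFS)

unstack(D, B)
stack(D, C)
pickup(A)
stack(A, B)
pickup(E)
stack(E, A)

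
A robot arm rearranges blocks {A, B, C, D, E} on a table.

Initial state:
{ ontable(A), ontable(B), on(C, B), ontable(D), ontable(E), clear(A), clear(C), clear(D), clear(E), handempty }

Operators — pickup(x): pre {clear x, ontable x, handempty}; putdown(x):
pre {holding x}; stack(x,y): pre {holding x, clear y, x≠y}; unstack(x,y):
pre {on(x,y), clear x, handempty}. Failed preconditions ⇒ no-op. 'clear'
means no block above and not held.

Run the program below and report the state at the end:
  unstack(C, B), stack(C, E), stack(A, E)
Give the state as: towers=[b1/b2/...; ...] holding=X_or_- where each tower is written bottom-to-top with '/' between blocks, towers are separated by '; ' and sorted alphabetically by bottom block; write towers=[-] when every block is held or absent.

towers=[A; B; D; E/C] holding=-

step 1 (unstack(C, B)): towers=[A; B; D; E] holding=C
step 2 (stack(C, E)): towers=[A; B; D; E/C] holding=-
step 3 (stack(A, E)) [no-op]: towers=[A; B; D; E/C] holding=-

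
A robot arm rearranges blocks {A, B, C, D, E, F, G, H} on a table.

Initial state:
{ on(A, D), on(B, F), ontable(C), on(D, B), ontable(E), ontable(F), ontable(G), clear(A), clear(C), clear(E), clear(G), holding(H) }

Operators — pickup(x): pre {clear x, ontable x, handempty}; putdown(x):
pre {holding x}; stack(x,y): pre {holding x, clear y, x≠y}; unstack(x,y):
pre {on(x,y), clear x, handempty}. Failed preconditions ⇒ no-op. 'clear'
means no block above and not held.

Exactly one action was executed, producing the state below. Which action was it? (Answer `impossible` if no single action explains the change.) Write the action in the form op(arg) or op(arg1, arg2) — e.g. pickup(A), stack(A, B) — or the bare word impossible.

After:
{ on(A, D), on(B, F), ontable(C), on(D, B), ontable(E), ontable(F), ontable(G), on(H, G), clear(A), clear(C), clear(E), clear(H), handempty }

target: towers=[C; E; F/B/D/A; G/H] holding=-
        putdown(H) → towers=[C; E; F/B/D/A; G; H] holding=-
       stack(H, G) → towers=[C; E; F/B/D/A; G/H] holding=-  ← match
       stack(H, A) → towers=[C; E; F/B/D/A/H; G] holding=-
       stack(H, E) → towers=[C; E/H; F/B/D/A; G] holding=-
       stack(H, C) → towers=[C/H; E; F/B/D/A; G] holding=-

stack(H, G)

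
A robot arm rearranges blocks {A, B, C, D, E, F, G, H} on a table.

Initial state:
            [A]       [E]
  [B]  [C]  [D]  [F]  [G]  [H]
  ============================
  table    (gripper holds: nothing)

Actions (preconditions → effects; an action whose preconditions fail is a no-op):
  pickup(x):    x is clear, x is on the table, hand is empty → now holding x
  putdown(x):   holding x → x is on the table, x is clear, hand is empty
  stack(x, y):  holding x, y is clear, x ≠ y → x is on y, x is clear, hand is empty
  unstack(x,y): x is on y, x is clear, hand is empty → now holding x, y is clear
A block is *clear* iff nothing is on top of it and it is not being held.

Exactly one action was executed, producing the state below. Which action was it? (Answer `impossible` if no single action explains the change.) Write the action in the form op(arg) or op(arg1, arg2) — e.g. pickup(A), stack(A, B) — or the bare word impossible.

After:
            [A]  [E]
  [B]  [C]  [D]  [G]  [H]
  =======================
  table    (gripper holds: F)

target: towers=[B; C; D/A; G/E; H] holding=F
     unstack(A, D) → towers=[B; C; D; F; G/E; H] holding=A
     unstack(E, G) → towers=[B; C; D/A; F; G; H] holding=E
         pickup(H) → towers=[B; C; D/A; F; G/E] holding=H
         pickup(B) → towers=[C; D/A; F; G/E; H] holding=B
         pickup(F) → towers=[B; C; D/A; G/E; H] holding=F  ← match
         pickup(C) → towers=[B; D/A; F; G/E; H] holding=C

pickup(F)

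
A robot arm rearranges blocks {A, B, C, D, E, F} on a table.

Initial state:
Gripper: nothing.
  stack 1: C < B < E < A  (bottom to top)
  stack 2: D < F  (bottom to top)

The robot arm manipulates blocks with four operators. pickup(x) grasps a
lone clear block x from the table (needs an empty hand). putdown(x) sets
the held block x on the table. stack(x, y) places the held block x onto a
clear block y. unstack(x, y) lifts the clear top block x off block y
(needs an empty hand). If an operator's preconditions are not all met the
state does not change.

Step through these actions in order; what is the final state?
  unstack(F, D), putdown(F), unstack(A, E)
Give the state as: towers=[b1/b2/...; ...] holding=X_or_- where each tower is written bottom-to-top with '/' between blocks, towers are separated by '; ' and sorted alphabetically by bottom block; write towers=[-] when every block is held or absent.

towers=[C/B/E; D; F] holding=A

step 1 (unstack(F, D)): towers=[C/B/E/A; D] holding=F
step 2 (putdown(F)): towers=[C/B/E/A; D; F] holding=-
step 3 (unstack(A, E)): towers=[C/B/E; D; F] holding=A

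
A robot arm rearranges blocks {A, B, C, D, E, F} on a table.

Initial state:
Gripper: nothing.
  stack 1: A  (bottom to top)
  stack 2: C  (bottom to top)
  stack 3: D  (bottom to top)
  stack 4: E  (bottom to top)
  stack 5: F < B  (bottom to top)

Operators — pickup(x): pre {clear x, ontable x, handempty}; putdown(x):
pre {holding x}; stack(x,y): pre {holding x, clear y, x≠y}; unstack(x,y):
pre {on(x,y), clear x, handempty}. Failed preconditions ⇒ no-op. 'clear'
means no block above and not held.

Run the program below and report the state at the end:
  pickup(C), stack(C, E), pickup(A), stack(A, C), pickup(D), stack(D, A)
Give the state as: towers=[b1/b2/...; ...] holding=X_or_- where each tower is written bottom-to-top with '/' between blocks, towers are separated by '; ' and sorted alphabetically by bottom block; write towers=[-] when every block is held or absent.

towers=[E/C/A/D; F/B] holding=-

step 1 (pickup(C)): towers=[A; D; E; F/B] holding=C
step 2 (stack(C, E)): towers=[A; D; E/C; F/B] holding=-
step 3 (pickup(A)): towers=[D; E/C; F/B] holding=A
step 4 (stack(A, C)): towers=[D; E/C/A; F/B] holding=-
step 5 (pickup(D)): towers=[E/C/A; F/B] holding=D
step 6 (stack(D, A)): towers=[E/C/A/D; F/B] holding=-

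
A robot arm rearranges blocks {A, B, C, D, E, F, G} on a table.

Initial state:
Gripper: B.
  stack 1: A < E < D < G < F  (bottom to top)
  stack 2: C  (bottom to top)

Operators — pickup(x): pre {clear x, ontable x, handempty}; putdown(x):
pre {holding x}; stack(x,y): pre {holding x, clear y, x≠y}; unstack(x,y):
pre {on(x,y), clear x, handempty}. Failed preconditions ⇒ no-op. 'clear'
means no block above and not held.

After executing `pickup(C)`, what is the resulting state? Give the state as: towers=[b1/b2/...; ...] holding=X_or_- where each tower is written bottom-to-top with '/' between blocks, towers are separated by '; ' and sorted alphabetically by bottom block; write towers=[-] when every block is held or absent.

towers=[A/E/D/G/F; C] holding=B

before: towers=[A/E/D/G/F; C] holding=B
pre[pickup(C)]: clear(C) ok, ontable(C) ok, handempty fail
handempty unmet → pickup(C) is a no-op
after:  towers=[A/E/D/G/F; C] holding=B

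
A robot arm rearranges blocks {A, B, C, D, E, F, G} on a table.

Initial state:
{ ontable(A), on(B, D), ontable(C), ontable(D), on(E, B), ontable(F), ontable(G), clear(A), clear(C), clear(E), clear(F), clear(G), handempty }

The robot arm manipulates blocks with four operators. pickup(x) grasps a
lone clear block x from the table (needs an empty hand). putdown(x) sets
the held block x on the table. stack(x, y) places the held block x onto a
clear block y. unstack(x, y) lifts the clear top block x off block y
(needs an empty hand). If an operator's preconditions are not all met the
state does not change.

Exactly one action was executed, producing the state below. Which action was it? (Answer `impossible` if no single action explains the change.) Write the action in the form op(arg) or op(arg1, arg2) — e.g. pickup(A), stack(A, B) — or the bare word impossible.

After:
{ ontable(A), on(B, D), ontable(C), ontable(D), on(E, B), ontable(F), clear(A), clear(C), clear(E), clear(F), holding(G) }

target: towers=[A; C; D/B/E; F] holding=G
         pickup(F) → towers=[A; C; D/B/E; G] holding=F
         pickup(G) → towers=[A; C; D/B/E; F] holding=G  ← match
         pickup(A) → towers=[C; D/B/E; F; G] holding=A
     unstack(E, B) → towers=[A; C; D/B; F; G] holding=E
         pickup(C) → towers=[A; D/B/E; F; G] holding=C

pickup(G)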